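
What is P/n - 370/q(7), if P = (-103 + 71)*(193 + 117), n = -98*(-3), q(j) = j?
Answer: -12730/147 ≈ -86.599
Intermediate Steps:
n = 294
P = -9920 (P = -32*310 = -9920)
P/n - 370/q(7) = -9920/294 - 370/7 = -9920*1/294 - 370*⅐ = -4960/147 - 370/7 = -12730/147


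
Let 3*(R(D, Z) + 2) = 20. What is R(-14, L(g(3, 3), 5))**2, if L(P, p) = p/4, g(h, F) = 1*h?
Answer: 196/9 ≈ 21.778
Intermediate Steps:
g(h, F) = h
L(P, p) = p/4 (L(P, p) = p*(1/4) = p/4)
R(D, Z) = 14/3 (R(D, Z) = -2 + (1/3)*20 = -2 + 20/3 = 14/3)
R(-14, L(g(3, 3), 5))**2 = (14/3)**2 = 196/9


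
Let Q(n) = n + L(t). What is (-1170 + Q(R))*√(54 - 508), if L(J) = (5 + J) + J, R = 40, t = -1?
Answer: -1127*I*√454 ≈ -24013.0*I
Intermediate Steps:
L(J) = 5 + 2*J
Q(n) = 3 + n (Q(n) = n + (5 + 2*(-1)) = n + (5 - 2) = n + 3 = 3 + n)
(-1170 + Q(R))*√(54 - 508) = (-1170 + (3 + 40))*√(54 - 508) = (-1170 + 43)*√(-454) = -1127*I*√454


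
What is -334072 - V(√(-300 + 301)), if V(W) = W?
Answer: -334073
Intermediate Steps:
-334072 - V(√(-300 + 301)) = -334072 - √(-300 + 301) = -334072 - √1 = -334072 - 1*1 = -334072 - 1 = -334073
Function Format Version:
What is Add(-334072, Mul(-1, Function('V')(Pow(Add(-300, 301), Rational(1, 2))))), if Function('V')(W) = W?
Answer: -334073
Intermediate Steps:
Add(-334072, Mul(-1, Function('V')(Pow(Add(-300, 301), Rational(1, 2))))) = Add(-334072, Mul(-1, Pow(Add(-300, 301), Rational(1, 2)))) = Add(-334072, Mul(-1, Pow(1, Rational(1, 2)))) = Add(-334072, Mul(-1, 1)) = Add(-334072, -1) = -334073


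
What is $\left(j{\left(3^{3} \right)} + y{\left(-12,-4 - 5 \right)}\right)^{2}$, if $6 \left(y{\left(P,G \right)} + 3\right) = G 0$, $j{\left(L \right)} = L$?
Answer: $576$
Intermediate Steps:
$y{\left(P,G \right)} = -3$ ($y{\left(P,G \right)} = -3 + \frac{G 0}{6} = -3 + \frac{1}{6} \cdot 0 = -3 + 0 = -3$)
$\left(j{\left(3^{3} \right)} + y{\left(-12,-4 - 5 \right)}\right)^{2} = \left(3^{3} - 3\right)^{2} = \left(27 - 3\right)^{2} = 24^{2} = 576$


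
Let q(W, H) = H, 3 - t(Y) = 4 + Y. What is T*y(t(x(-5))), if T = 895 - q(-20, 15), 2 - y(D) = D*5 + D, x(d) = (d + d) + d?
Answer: -72160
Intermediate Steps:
x(d) = 3*d (x(d) = 2*d + d = 3*d)
t(Y) = -1 - Y (t(Y) = 3 - (4 + Y) = 3 + (-4 - Y) = -1 - Y)
y(D) = 2 - 6*D (y(D) = 2 - (D*5 + D) = 2 - (5*D + D) = 2 - 6*D)
T = 880 (T = 895 - 1*15 = 895 - 15 = 880)
T*y(t(x(-5))) = 880*(2 - 6*(-1 - 3*(-5))) = 880*(2 - 6*(-1 - 1*(-15))) = 880*(2 - 6*(-1 + 15)) = 880*(2 - 6*14) = 880*(2 - 84) = 880*(-82) = -72160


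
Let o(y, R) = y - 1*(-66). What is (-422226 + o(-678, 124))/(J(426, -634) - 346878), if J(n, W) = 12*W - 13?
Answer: 422838/354499 ≈ 1.1928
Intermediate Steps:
J(n, W) = -13 + 12*W
o(y, R) = 66 + y (o(y, R) = y + 66 = 66 + y)
(-422226 + o(-678, 124))/(J(426, -634) - 346878) = (-422226 + (66 - 678))/((-13 + 12*(-634)) - 346878) = (-422226 - 612)/((-13 - 7608) - 346878) = -422838/(-7621 - 346878) = -422838/(-354499) = -422838*(-1/354499) = 422838/354499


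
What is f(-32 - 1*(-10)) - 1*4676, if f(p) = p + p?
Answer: -4720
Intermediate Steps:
f(p) = 2*p
f(-32 - 1*(-10)) - 1*4676 = 2*(-32 - 1*(-10)) - 1*4676 = 2*(-32 + 10) - 4676 = 2*(-22) - 4676 = -44 - 4676 = -4720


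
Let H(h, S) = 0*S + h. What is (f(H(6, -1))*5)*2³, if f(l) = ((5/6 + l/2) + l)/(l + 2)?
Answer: 295/6 ≈ 49.167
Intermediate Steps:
H(h, S) = h (H(h, S) = 0 + h = h)
f(l) = (⅚ + 3*l/2)/(2 + l) (f(l) = ((5*(⅙) + l*(½)) + l)/(2 + l) = ((⅚ + l/2) + l)/(2 + l) = (⅚ + 3*l/2)/(2 + l))
(f(H(6, -1))*5)*2³ = (((5 + 9*6)/(6*(2 + 6)))*5)*2³ = (((⅙)*(5 + 54)/8)*5)*8 = (((⅙)*(⅛)*59)*5)*8 = ((59/48)*5)*8 = (295/48)*8 = 295/6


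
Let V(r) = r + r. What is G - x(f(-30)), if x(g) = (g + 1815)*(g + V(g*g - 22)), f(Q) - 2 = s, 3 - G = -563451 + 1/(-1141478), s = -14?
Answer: 165694663525/1141478 ≈ 1.4516e+5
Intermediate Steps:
V(r) = 2*r
G = 643170345013/1141478 (G = 3 - (-563451 + 1/(-1141478)) = 3 - (-563451 - 1/1141478) = 3 - 1*(-643166920579/1141478) = 3 + 643166920579/1141478 = 643170345013/1141478 ≈ 5.6345e+5)
f(Q) = -12 (f(Q) = 2 - 14 = -12)
x(g) = (1815 + g)*(-44 + g + 2*g**2) (x(g) = (g + 1815)*(g + 2*(g*g - 22)) = (1815 + g)*(g + 2*(g**2 - 22)) = (1815 + g)*(g + 2*(-22 + g**2)) = (1815 + g)*(g + (-44 + 2*g**2)) = (1815 + g)*(-44 + g + 2*g**2))
G - x(f(-30)) = 643170345013/1141478 - (-79860 + 2*(-12)**3 + 1771*(-12) + 3631*(-12)**2) = 643170345013/1141478 - (-79860 + 2*(-1728) - 21252 + 3631*144) = 643170345013/1141478 - (-79860 - 3456 - 21252 + 522864) = 643170345013/1141478 - 1*418296 = 643170345013/1141478 - 418296 = 165694663525/1141478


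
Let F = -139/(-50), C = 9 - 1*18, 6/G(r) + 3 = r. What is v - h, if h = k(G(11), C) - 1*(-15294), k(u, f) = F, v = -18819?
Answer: -1705789/50 ≈ -34116.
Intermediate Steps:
G(r) = 6/(-3 + r)
C = -9 (C = 9 - 18 = -9)
F = 139/50 (F = -139*(-1/50) = 139/50 ≈ 2.7800)
k(u, f) = 139/50
h = 764839/50 (h = 139/50 - 1*(-15294) = 139/50 + 15294 = 764839/50 ≈ 15297.)
v - h = -18819 - 1*764839/50 = -18819 - 764839/50 = -1705789/50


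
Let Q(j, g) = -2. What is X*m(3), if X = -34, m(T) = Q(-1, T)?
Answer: 68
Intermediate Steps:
m(T) = -2
X*m(3) = -34*(-2) = 68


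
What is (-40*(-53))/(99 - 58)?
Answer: 2120/41 ≈ 51.707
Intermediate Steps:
(-40*(-53))/(99 - 58) = 2120/41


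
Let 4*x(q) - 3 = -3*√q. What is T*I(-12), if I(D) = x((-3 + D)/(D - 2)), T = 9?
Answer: 27/4 - 27*√210/56 ≈ -0.23691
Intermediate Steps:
x(q) = ¾ - 3*√q/4 (x(q) = ¾ + (-3*√q)/4 = ¾ - 3*√q/4)
I(D) = ¾ - 3*√((-3 + D)/(-2 + D))/4 (I(D) = ¾ - 3*√((-3 + D)/(D - 2))/4 = ¾ - 3*√((-3 + D)/(-2 + D))/4)
T*I(-12) = 9*(¾ - 3*√15*√(-1/(-2 - 12))/4) = 9*(¾ - 3*√15*√(-1/(-14))/4) = 9*(¾ - 3*√210/14/4) = 9*(¾ - 3*√210/56) = 27/4 - 27*√210/56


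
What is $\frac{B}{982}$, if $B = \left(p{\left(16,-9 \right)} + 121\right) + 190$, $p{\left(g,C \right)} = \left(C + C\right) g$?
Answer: $\frac{23}{982} \approx 0.023422$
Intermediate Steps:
$p{\left(g,C \right)} = 2 C g$
$B = 23$ ($B = \left(2 \left(-9\right) 16 + 121\right) + 190 = \left(-288 + 121\right) + 190 = -167 + 190 = 23$)
$\frac{B}{982} = \frac{23}{982}$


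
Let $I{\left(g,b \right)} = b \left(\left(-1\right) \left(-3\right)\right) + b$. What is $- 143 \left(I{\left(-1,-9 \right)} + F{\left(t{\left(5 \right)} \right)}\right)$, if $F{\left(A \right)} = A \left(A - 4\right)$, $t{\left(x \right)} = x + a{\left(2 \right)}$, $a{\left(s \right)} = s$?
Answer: $2145$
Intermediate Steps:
$I{\left(g,b \right)} = 4 b$ ($I{\left(g,b \right)} = b 3 + b = 3 b + b = 4 b$)
$t{\left(x \right)} = 2 + x$ ($t{\left(x \right)} = x + 2 = 2 + x$)
$F{\left(A \right)} = A \left(-4 + A\right)$
$- 143 \left(I{\left(-1,-9 \right)} + F{\left(t{\left(5 \right)} \right)}\right) = - 143 \left(4 \left(-9\right) + \left(2 + 5\right) \left(-4 + \left(2 + 5\right)\right)\right) = - 143 \left(-36 + 7 \left(-4 + 7\right)\right) = - 143 \left(-36 + 7 \cdot 3\right) = - 143 \left(-36 + 21\right) = \left(-143\right) \left(-15\right) = 2145$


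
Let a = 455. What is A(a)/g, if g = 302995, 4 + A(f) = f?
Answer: 41/27545 ≈ 0.0014885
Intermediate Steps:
A(f) = -4 + f
A(a)/g = (-4 + 455)/302995 = 451*(1/302995) = 41/27545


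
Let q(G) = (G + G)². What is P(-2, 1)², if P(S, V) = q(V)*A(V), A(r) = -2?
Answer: 64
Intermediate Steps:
q(G) = 4*G² (q(G) = (2*G)² = 4*G²)
P(S, V) = -8*V² (P(S, V) = (4*V²)*(-2) = -8*V²)
P(-2, 1)² = (-8*1²)² = (-8*1)² = (-8)² = 64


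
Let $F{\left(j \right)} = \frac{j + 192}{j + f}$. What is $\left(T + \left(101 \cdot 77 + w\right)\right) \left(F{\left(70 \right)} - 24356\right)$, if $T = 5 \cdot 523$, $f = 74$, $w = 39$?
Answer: $- \frac{2032307659}{8} \approx -2.5404 \cdot 10^{8}$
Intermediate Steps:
$T = 2615$
$F{\left(j \right)} = \frac{192 + j}{74 + j}$ ($F{\left(j \right)} = \frac{j + 192}{j + 74} = \frac{192 + j}{74 + j}$)
$\left(T + \left(101 \cdot 77 + w\right)\right) \left(F{\left(70 \right)} - 24356\right) = \left(2615 + \left(101 \cdot 77 + 39\right)\right) \left(\frac{192 + 70}{74 + 70} - 24356\right) = \left(2615 + \left(7777 + 39\right)\right) \left(\frac{1}{144} \cdot 262 - 24356\right) = \left(2615 + 7816\right) \left(\frac{1}{144} \cdot 262 - 24356\right) = 10431 \left(\frac{131}{72} - 24356\right) = 10431 \left(- \frac{1753501}{72}\right) = - \frac{2032307659}{8}$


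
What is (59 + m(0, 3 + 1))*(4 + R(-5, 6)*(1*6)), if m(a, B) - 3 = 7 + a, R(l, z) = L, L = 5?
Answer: 2346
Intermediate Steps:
R(l, z) = 5
m(a, B) = 10 + a (m(a, B) = 3 + (7 + a) = 10 + a)
(59 + m(0, 3 + 1))*(4 + R(-5, 6)*(1*6)) = (59 + (10 + 0))*(4 + 5*(1*6)) = (59 + 10)*(4 + 5*6) = 69*(4 + 30) = 69*34 = 2346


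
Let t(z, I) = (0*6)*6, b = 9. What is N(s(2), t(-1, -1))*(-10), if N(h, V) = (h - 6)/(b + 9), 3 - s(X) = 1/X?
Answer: 35/18 ≈ 1.9444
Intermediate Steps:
t(z, I) = 0 (t(z, I) = 0*6 = 0)
s(X) = 3 - 1/X
N(h, V) = -⅓ + h/18 (N(h, V) = (h - 6)/(9 + 9) = (-6 + h)/18 = (-6 + h)*(1/18) = -⅓ + h/18)
N(s(2), t(-1, -1))*(-10) = (-⅓ + (3 - 1/2)/18)*(-10) = (-⅓ + (3 - 1*½)/18)*(-10) = (-⅓ + (3 - ½)/18)*(-10) = (-⅓ + (1/18)*(5/2))*(-10) = (-⅓ + 5/36)*(-10) = -7/36*(-10) = 35/18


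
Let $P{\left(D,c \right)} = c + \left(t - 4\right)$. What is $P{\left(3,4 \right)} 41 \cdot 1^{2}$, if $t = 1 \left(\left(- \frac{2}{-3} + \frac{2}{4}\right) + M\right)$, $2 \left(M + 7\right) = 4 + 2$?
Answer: $- \frac{697}{6} \approx -116.17$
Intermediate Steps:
$M = -4$ ($M = -7 + \frac{4 + 2}{2} = -7 + \frac{1}{2} \cdot 6 = -7 + 3 = -4$)
$t = - \frac{17}{6}$ ($t = 1 \left(\left(- \frac{2}{-3} + \frac{2}{4}\right) - 4\right) = 1 \left(\left(\left(-2\right) \left(- \frac{1}{3}\right) + 2 \cdot \frac{1}{4}\right) - 4\right) = 1 \left(\left(\frac{2}{3} + \frac{1}{2}\right) - 4\right) = 1 \left(\frac{7}{6} - 4\right) = 1 \left(- \frac{17}{6}\right) = - \frac{17}{6} \approx -2.8333$)
$P{\left(D,c \right)} = - \frac{41}{6} + c$ ($P{\left(D,c \right)} = c - \frac{41}{6} = - \frac{41}{6} + c$)
$P{\left(3,4 \right)} 41 \cdot 1^{2} = \left(- \frac{41}{6} + 4\right) 41 \cdot 1^{2} = \left(- \frac{17}{6}\right) 41 \cdot 1 = \left(- \frac{697}{6}\right) 1 = - \frac{697}{6}$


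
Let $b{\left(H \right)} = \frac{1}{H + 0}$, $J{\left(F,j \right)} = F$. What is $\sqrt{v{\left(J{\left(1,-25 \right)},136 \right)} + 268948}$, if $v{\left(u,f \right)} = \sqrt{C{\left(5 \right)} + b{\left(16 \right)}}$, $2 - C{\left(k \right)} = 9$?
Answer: $\frac{\sqrt{1075792 + i \sqrt{111}}}{2} \approx 518.6 + 0.0025394 i$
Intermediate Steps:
$b{\left(H \right)} = \frac{1}{H}$
$C{\left(k \right)} = -7$ ($C{\left(k \right)} = 2 - 9 = -7$)
$v{\left(u,f \right)} = \frac{i \sqrt{111}}{4}$ ($v{\left(u,f \right)} = \sqrt{-7 + \frac{1}{16}} = \sqrt{- \frac{111}{16}} = \frac{i \sqrt{111}}{4}$)
$\sqrt{v{\left(J{\left(1,-25 \right)},136 \right)} + 268948} = \sqrt{\frac{i \sqrt{111}}{4} + 268948} = \sqrt{268948 + \frac{i \sqrt{111}}{4}}$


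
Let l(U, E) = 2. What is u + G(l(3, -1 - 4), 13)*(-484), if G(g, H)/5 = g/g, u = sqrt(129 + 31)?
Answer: -2420 + 4*sqrt(10) ≈ -2407.4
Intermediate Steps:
u = 4*sqrt(10) (u = sqrt(160) = 4*sqrt(10) ≈ 12.649)
G(g, H) = 5 (G(g, H) = 5*(g/g) = 5*1 = 5)
u + G(l(3, -1 - 4), 13)*(-484) = 4*sqrt(10) + 5*(-484) = 4*sqrt(10) - 2420 = -2420 + 4*sqrt(10)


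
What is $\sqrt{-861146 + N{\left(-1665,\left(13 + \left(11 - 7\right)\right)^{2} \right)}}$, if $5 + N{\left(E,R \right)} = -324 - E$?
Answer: $i \sqrt{859810} \approx 927.26 i$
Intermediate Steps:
$N{\left(E,R \right)} = -329 - E$ ($N{\left(E,R \right)} = -5 - \left(324 + E\right) = -329 - E$)
$\sqrt{-861146 + N{\left(-1665,\left(13 + \left(11 - 7\right)\right)^{2} \right)}} = \sqrt{-861146 - -1336} = \sqrt{-861146 + \left(-329 + 1665\right)} = \sqrt{-861146 + 1336} = \sqrt{-859810} = i \sqrt{859810}$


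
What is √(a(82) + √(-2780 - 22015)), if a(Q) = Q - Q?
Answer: √3*2755^(¼)*√I ≈ 8.8731 + 8.8731*I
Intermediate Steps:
a(Q) = 0
√(a(82) + √(-2780 - 22015)) = √(0 + √(-2780 - 22015)) = √(0 + √(-24795)) = √(0 + 3*I*√2755) = √(3*I*√2755) = √3*2755^(¼)*√I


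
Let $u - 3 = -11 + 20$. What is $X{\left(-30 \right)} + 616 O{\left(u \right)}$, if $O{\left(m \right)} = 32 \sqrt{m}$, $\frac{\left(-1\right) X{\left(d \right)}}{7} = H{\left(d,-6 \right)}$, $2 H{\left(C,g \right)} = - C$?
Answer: $-105 + 39424 \sqrt{3} \approx 68179.0$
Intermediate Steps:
$H{\left(C,g \right)} = - \frac{C}{2}$ ($H{\left(C,g \right)} = \frac{\left(-1\right) C}{2} = - \frac{C}{2}$)
$u = 12$ ($u = 3 + \left(-11 + 20\right) = 3 + 9 = 12$)
$X{\left(d \right)} = \frac{7 d}{2}$ ($X{\left(d \right)} = - 7 \left(- \frac{d}{2}\right) = \frac{7 d}{2}$)
$X{\left(-30 \right)} + 616 O{\left(u \right)} = \frac{7}{2} \left(-30\right) + 616 \cdot 32 \sqrt{12} = -105 + 616 \cdot 32 \cdot 2 \sqrt{3} = -105 + 616 \cdot 64 \sqrt{3} = -105 + 39424 \sqrt{3}$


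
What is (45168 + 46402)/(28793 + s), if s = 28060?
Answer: 91570/56853 ≈ 1.6106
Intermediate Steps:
(45168 + 46402)/(28793 + s) = (45168 + 46402)/(28793 + 28060) = 91570/56853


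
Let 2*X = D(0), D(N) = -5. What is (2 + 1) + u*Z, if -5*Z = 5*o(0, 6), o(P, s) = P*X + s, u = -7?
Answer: 45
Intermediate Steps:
X = -5/2 (X = (½)*(-5) = -5/2 ≈ -2.5000)
o(P, s) = s - 5*P/2 (o(P, s) = P*(-5/2) + s = -5*P/2 + s = s - 5*P/2)
Z = -6 (Z = -(6 - 5/2*0) = -(6 + 0) = -6 ≈ -6.0000)
(2 + 1) + u*Z = (2 + 1) - 7*(-6) = 3 + 42 = 45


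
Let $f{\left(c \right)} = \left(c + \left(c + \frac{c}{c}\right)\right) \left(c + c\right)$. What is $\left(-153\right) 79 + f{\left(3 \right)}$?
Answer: $-12045$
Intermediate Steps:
$f{\left(c \right)} = 2 c \left(1 + 2 c\right)$ ($f{\left(c \right)} = \left(c + \left(c + 1\right)\right) 2 c = \left(c + \left(1 + c\right)\right) 2 c = \left(1 + 2 c\right) 2 c = 2 c \left(1 + 2 c\right)$)
$\left(-153\right) 79 + f{\left(3 \right)} = \left(-153\right) 79 + 2 \cdot 3 \left(1 + 2 \cdot 3\right) = -12087 + 2 \cdot 3 \left(1 + 6\right) = -12087 + 2 \cdot 3 \cdot 7 = -12087 + 42 = -12045$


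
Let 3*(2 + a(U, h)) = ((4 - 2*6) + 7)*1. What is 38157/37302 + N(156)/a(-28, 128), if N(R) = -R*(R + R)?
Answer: 1815651977/87038 ≈ 20860.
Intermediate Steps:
N(R) = -2*R² (N(R) = -R*2*R = -2*R²)
a(U, h) = -7/3 (a(U, h) = -2 + (((4 - 2*6) + 7)*1)/3 = -2 + (((4 - 12) + 7)*1)/3 = -2 + ((-8 + 7)*1)/3 = -2 + (-1*1)/3 = -2 + (⅓)*(-1) = -2 - ⅓ = -7/3)
38157/37302 + N(156)/a(-28, 128) = 38157/37302 + (-2*156²)/(-7/3) = 38157*(1/37302) - 2*24336*(-3/7) = 12719/12434 - 48672*(-3/7) = 12719/12434 + 146016/7 = 1815651977/87038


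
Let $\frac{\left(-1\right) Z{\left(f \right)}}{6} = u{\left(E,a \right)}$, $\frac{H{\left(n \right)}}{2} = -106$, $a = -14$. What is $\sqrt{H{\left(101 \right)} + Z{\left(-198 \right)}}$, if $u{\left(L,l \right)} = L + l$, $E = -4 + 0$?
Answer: $2 i \sqrt{26} \approx 10.198 i$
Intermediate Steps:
$E = -4$
$H{\left(n \right)} = -212$ ($H{\left(n \right)} = 2 \left(-106\right) = -212$)
$Z{\left(f \right)} = 108$ ($Z{\left(f \right)} = - 6 \left(-4 - 14\right) = \left(-6\right) \left(-18\right) = 108$)
$\sqrt{H{\left(101 \right)} + Z{\left(-198 \right)}} = \sqrt{-212 + 108} = \sqrt{-104} = 2 i \sqrt{26}$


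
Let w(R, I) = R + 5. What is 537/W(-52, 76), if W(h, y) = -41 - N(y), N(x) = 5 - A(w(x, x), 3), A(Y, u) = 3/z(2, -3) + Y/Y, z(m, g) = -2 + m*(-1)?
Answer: -716/61 ≈ -11.738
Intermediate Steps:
z(m, g) = -2 - m
w(R, I) = 5 + R
A(Y, u) = ¼ (A(Y, u) = 3/(-2 - 1*2) + Y/Y = 3/(-2 - 2) + 1 = 3/(-4) + 1 = 3*(-¼) + 1 = -¾ + 1 = ¼)
N(x) = 19/4 (N(x) = 5 - 1*¼ = 5 - ¼ = 19/4)
W(h, y) = -183/4 (W(h, y) = -41 - 1*19/4 = -41 - 19/4 = -183/4)
537/W(-52, 76) = 537/(-183/4) = 537*(-4/183) = -716/61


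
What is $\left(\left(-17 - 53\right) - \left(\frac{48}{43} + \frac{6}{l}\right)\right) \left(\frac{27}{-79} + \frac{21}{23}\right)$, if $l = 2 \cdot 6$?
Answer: $- \frac{3196521}{78131} \approx -40.912$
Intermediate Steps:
$l = 12$
$\left(\left(-17 - 53\right) - \left(\frac{48}{43} + \frac{6}{l}\right)\right) \left(\frac{27}{-79} + \frac{21}{23}\right) = \left(\left(-17 - 53\right) - \left(\frac{1}{2} + \frac{48}{43}\right)\right) \left(\frac{27}{-79} + \frac{21}{23}\right) = \left(\left(-17 - 53\right) - \frac{139}{86}\right) \left(27 \left(- \frac{1}{79}\right) + 21 \cdot \frac{1}{23}\right) = \left(-70 - \frac{139}{86}\right) \left(- \frac{27}{79} + \frac{21}{23}\right) = \left(-70 - \frac{139}{86}\right) \frac{1038}{1817} = \left(- \frac{6159}{86}\right) \frac{1038}{1817} = - \frac{3196521}{78131}$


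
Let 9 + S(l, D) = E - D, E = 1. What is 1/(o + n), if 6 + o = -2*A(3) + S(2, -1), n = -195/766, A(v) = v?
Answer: -766/14749 ≈ -0.051936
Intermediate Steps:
S(l, D) = -8 - D (S(l, D) = -9 + (1 - D) = -8 - D)
n = -195/766 (n = -195*1/766 = -195/766 ≈ -0.25457)
o = -19 (o = -6 + (-2*3 + (-8 - 1*(-1))) = -6 + (-6 + (-8 + 1)) = -6 + (-6 - 7) = -6 - 13 = -19)
1/(o + n) = 1/(-19 - 195/766) = 1/(-14749/766) = -766/14749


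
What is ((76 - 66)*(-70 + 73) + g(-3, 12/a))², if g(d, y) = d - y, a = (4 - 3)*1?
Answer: 225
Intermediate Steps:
a = 1 (a = 1*1 = 1)
((76 - 66)*(-70 + 73) + g(-3, 12/a))² = ((76 - 66)*(-70 + 73) + (-3 - 12/1))² = (10*3 + (-3 - 12))² = (30 + (-3 - 1*12))² = (30 + (-3 - 12))² = (30 - 15)² = 15² = 225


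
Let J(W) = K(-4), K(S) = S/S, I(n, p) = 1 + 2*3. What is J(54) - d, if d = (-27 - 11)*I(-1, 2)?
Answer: 267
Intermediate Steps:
I(n, p) = 7 (I(n, p) = 1 + 6 = 7)
K(S) = 1
J(W) = 1
d = -266 (d = (-27 - 11)*7 = -38*7 = -266)
J(54) - d = 1 - 1*(-266) = 1 + 266 = 267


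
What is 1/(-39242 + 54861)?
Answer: 1/15619 ≈ 6.4025e-5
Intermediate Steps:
1/(-39242 + 54861) = 1/15619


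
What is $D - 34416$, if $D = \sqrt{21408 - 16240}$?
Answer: $-34416 + 4 \sqrt{323} \approx -34344.0$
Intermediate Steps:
$D = 4 \sqrt{323}$ ($D = \sqrt{5168} = 4 \sqrt{323} \approx 71.889$)
$D - 34416 = 4 \sqrt{323} - 34416 = -34416 + 4 \sqrt{323}$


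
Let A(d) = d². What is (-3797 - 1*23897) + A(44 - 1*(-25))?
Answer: -22933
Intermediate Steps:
(-3797 - 1*23897) + A(44 - 1*(-25)) = (-3797 - 1*23897) + (44 - 1*(-25))² = (-3797 - 23897) + (44 + 25)² = -27694 + 69² = -27694 + 4761 = -22933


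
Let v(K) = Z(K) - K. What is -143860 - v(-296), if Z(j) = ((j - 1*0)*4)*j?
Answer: -494620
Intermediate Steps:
Z(j) = 4*j**2 (Z(j) = ((j + 0)*4)*j = (j*4)*j = (4*j)*j = 4*j**2)
v(K) = -K + 4*K**2 (v(K) = 4*K**2 - K = -K + 4*K**2)
-143860 - v(-296) = -143860 - (-296)*(-1 + 4*(-296)) = -143860 - (-296)*(-1 - 1184) = -143860 - (-296)*(-1185) = -143860 - 1*350760 = -143860 - 350760 = -494620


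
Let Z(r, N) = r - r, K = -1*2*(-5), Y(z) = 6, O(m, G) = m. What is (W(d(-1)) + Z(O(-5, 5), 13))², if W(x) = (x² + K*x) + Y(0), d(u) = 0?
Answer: 36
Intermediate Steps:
K = 10 (K = -2*(-5) = 10)
Z(r, N) = 0
W(x) = 6 + x² + 10*x (W(x) = (x² + 10*x) + 6 = 6 + x² + 10*x)
(W(d(-1)) + Z(O(-5, 5), 13))² = ((6 + 0² + 10*0) + 0)² = ((6 + 0 + 0) + 0)² = (6 + 0)² = 6² = 36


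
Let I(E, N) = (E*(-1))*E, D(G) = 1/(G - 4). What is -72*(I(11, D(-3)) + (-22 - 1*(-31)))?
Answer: 8064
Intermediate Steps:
D(G) = 1/(-4 + G)
I(E, N) = -E² (I(E, N) = (-E)*E = -E²)
-72*(I(11, D(-3)) + (-22 - 1*(-31))) = -72*(-1*11² + (-22 - 1*(-31))) = -72*(-1*121 + (-22 + 31)) = -72*(-121 + 9) = -72*(-112) = 8064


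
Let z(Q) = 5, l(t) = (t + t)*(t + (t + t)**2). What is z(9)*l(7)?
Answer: 14210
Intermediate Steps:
l(t) = 2*t*(t + 4*t**2) (l(t) = (2*t)*(t + (2*t)**2) = (2*t)*(t + 4*t**2) = 2*t*(t + 4*t**2))
z(9)*l(7) = 5*(7**2*(2 + 8*7)) = 5*(49*(2 + 56)) = 5*(49*58) = 5*2842 = 14210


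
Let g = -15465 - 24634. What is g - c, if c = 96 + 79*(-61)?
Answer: -35376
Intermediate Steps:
c = -4723 (c = 96 - 4819 = -4723)
g = -40099
g - c = -40099 - 1*(-4723) = -40099 + 4723 = -35376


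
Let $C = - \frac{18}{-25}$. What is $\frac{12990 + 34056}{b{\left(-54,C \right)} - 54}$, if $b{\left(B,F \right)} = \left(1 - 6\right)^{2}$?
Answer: $- \frac{47046}{29} \approx -1622.3$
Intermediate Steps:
$C = \frac{18}{25}$ ($C = \left(-18\right) \left(- \frac{1}{25}\right) = \frac{18}{25} \approx 0.72$)
$b{\left(B,F \right)} = 25$ ($b{\left(B,F \right)} = \left(-5\right)^{2} = 25$)
$\frac{12990 + 34056}{b{\left(-54,C \right)} - 54} = \frac{12990 + 34056}{25 - 54} = \frac{47046}{-29} = 47046 \left(- \frac{1}{29}\right) = - \frac{47046}{29}$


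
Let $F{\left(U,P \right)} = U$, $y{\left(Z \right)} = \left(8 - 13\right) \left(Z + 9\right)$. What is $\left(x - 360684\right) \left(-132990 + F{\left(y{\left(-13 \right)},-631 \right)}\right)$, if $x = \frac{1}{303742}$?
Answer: $\frac{7283756165352595}{151871} \approx 4.796 \cdot 10^{10}$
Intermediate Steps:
$y{\left(Z \right)} = -45 - 5 Z$ ($y{\left(Z \right)} = - 5 \left(9 + Z\right) = -45 - 5 Z$)
$x = \frac{1}{303742} \approx 3.2923 \cdot 10^{-6}$
$\left(x - 360684\right) \left(-132990 + F{\left(y{\left(-13 \right)},-631 \right)}\right) = \left(\frac{1}{303742} - 360684\right) \left(-132990 - -20\right) = - \frac{109554879527 \left(-132990 + \left(-45 + 65\right)\right)}{303742} = - \frac{109554879527 \left(-132990 + 20\right)}{303742} = \left(- \frac{109554879527}{303742}\right) \left(-132970\right) = \frac{7283756165352595}{151871}$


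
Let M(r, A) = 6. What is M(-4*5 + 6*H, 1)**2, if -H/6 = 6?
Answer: 36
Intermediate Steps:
H = -36 (H = -6*6 = -36)
M(-4*5 + 6*H, 1)**2 = 6**2 = 36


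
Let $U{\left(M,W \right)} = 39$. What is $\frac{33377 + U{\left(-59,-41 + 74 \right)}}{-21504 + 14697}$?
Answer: $- \frac{33416}{6807} \approx -4.9091$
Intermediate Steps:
$\frac{33377 + U{\left(-59,-41 + 74 \right)}}{-21504 + 14697} = \frac{33377 + 39}{-21504 + 14697} = \frac{33416}{-6807} = 33416 \left(- \frac{1}{6807}\right) = - \frac{33416}{6807}$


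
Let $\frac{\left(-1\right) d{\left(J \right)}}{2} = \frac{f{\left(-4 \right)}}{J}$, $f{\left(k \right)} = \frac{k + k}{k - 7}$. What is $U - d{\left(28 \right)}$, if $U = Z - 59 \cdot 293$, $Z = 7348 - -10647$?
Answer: $\frac{54520}{77} \approx 708.05$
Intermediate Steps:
$Z = 17995$ ($Z = 7348 + 10647 = 17995$)
$f{\left(k \right)} = \frac{2 k}{-7 + k}$
$d{\left(J \right)} = - \frac{16}{11 J}$ ($d{\left(J \right)} = - 2 \frac{2 \left(-4\right) \frac{1}{-7 - 4}}{J} = - 2 \frac{2 \left(-4\right) \frac{1}{-11}}{J} = - 2 \frac{2 \left(-4\right) \left(- \frac{1}{11}\right)}{J} = - 2 \frac{8}{11 J} = - \frac{16}{11 J}$)
$U = 708$ ($U = 17995 - 59 \cdot 293 = 17995 - 17287 = 708$)
$U - d{\left(28 \right)} = 708 - - \frac{16}{11 \cdot 28} = 708 - \left(- \frac{16}{11}\right) \frac{1}{28} = 708 - - \frac{4}{77} = 708 + \frac{4}{77} = \frac{54520}{77}$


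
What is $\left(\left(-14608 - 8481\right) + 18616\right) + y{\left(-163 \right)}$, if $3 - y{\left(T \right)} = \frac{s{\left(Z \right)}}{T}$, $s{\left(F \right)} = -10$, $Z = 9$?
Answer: $- \frac{728620}{163} \approx -4470.1$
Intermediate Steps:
$y{\left(T \right)} = 3 + \frac{10}{T}$ ($y{\left(T \right)} = 3 - - \frac{10}{T} = 3 + \frac{10}{T}$)
$\left(\left(-14608 - 8481\right) + 18616\right) + y{\left(-163 \right)} = \left(\left(-14608 - 8481\right) + 18616\right) + \left(3 + \frac{10}{-163}\right) = \left(\left(-14608 - 8481\right) + 18616\right) + \left(3 + 10 \left(- \frac{1}{163}\right)\right) = \left(-23089 + 18616\right) + \left(3 - \frac{10}{163}\right) = -4473 + \frac{479}{163} = - \frac{728620}{163}$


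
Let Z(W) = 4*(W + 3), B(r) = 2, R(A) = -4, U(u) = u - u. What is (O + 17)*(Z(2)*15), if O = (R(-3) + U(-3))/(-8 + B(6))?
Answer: 5300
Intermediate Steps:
U(u) = 0
O = ⅔ (O = (-4 + 0)/(-8 + 2) = -4/(-6) = -4*(-⅙) = ⅔ ≈ 0.66667)
Z(W) = 12 + 4*W (Z(W) = 4*(3 + W) = 12 + 4*W)
(O + 17)*(Z(2)*15) = (⅔ + 17)*((12 + 4*2)*15) = 53*((12 + 8)*15)/3 = 53*(20*15)/3 = (53/3)*300 = 5300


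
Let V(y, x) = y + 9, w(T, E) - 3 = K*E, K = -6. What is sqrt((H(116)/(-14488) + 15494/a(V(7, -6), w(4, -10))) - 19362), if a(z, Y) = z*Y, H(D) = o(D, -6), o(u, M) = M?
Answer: I*sqrt(447714094098082)/152124 ≈ 139.09*I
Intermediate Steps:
H(D) = -6
w(T, E) = 3 - 6*E
V(y, x) = 9 + y
a(z, Y) = Y*z
sqrt((H(116)/(-14488) + 15494/a(V(7, -6), w(4, -10))) - 19362) = sqrt((-6/(-14488) + 15494/(((3 - 6*(-10))*(9 + 7)))) - 19362) = sqrt((-6*(-1/14488) + 15494/(((3 + 60)*16))) - 19362) = sqrt((3/7244 + 15494/((63*16))) - 19362) = sqrt((3/7244 + 15494/1008) - 19362) = sqrt((3/7244 + 15494*(1/1008)) - 19362) = sqrt((3/7244 + 7747/504) - 19362) = sqrt(14030195/912744 - 19362) = sqrt(-17658519133/912744) = I*sqrt(447714094098082)/152124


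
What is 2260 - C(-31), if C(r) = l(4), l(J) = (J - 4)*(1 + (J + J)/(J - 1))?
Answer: 2260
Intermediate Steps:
l(J) = (1 + 2*J/(-1 + J))*(-4 + J) (l(J) = (-4 + J)*(1 + (2*J)/(-1 + J)) = (-4 + J)*(1 + 2*J/(-1 + J)) = (1 + 2*J/(-1 + J))*(-4 + J))
C(r) = 0 (C(r) = (4 - 13*4 + 3*4²)/(-1 + 4) = (4 - 52 + 3*16)/3 = (4 - 52 + 48)/3 = (⅓)*0 = 0)
2260 - C(-31) = 2260 - 1*0 = 2260 + 0 = 2260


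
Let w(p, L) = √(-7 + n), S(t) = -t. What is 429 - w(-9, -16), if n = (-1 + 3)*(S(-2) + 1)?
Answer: 429 - I ≈ 429.0 - 1.0*I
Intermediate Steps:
n = 6 (n = (-1 + 3)*(-1*(-2) + 1) = 2*(2 + 1) = 2*3 = 6)
w(p, L) = I (w(p, L) = √(-7 + 6) = √(-1) = I)
429 - w(-9, -16) = 429 - I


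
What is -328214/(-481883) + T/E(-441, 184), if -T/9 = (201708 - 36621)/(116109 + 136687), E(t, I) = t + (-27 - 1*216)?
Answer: 6385362780965/9258175209968 ≈ 0.68970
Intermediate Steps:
E(t, I) = -243 + t (E(t, I) = t + (-27 - 216) = t - 243 = -243 + t)
T = -1485783/252796 (T = -9*(201708 - 36621)/(116109 + 136687) = -1485783/252796 ≈ -5.8774)
-328214/(-481883) + T/E(-441, 184) = -328214/(-481883) - 1485783/(252796*(-243 - 441)) = -328214*(-1/481883) - 1485783/252796/(-684) = 328214/481883 - 1485783/252796*(-1/684) = 328214/481883 + 165087/19212496 = 6385362780965/9258175209968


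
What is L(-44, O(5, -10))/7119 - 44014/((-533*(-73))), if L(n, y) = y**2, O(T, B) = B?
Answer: -309444766/276993171 ≈ -1.1172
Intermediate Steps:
L(-44, O(5, -10))/7119 - 44014/((-533*(-73))) = (-10)**2/7119 - 44014/((-533*(-73))) = 100*(1/7119) - 44014/38909 = 100/7119 - 44014*1/38909 = 100/7119 - 44014/38909 = -309444766/276993171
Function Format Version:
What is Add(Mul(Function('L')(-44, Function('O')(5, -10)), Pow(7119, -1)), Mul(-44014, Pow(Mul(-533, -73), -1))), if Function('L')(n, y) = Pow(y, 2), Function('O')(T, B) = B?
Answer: Rational(-309444766, 276993171) ≈ -1.1172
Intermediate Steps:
Add(Mul(Function('L')(-44, Function('O')(5, -10)), Pow(7119, -1)), Mul(-44014, Pow(Mul(-533, -73), -1))) = Add(Mul(Pow(-10, 2), Pow(7119, -1)), Mul(-44014, Pow(Mul(-533, -73), -1))) = Add(Mul(100, Rational(1, 7119)), Mul(-44014, Pow(38909, -1))) = Add(Rational(100, 7119), Mul(-44014, Rational(1, 38909))) = Add(Rational(100, 7119), Rational(-44014, 38909)) = Rational(-309444766, 276993171)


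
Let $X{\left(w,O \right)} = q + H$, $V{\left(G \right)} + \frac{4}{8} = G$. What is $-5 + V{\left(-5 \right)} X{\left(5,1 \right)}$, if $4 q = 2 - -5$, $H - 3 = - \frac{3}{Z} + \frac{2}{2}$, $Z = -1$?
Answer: $- \frac{425}{8} \approx -53.125$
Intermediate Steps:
$V{\left(G \right)} = - \frac{1}{2} + G$
$H = 7$ ($H = 3 + \left(- \frac{3}{-1} + \frac{2}{2}\right) = 3 + \left(\left(-3\right) \left(-1\right) + 2 \cdot \frac{1}{2}\right) = 3 + \left(3 + 1\right) = 3 + 4 = 7$)
$q = \frac{7}{4}$ ($q = \frac{2 - -5}{4} = \frac{2 + 5}{4} = \frac{1}{4} \cdot 7 = \frac{7}{4} \approx 1.75$)
$X{\left(w,O \right)} = \frac{35}{4}$ ($X{\left(w,O \right)} = \frac{7}{4} + 7 = \frac{35}{4}$)
$-5 + V{\left(-5 \right)} X{\left(5,1 \right)} = -5 + \left(- \frac{1}{2} - 5\right) \frac{35}{4} = -5 - \frac{385}{8} = - \frac{425}{8}$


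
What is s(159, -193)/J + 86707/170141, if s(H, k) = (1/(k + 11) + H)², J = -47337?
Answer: -6511783820513/266779520661108 ≈ -0.024409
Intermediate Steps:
s(H, k) = (H + 1/(11 + k))² (s(H, k) = (1/(11 + k) + H)² = (H + 1/(11 + k))²)
s(159, -193)/J + 86707/170141 = ((1 + 11*159 + 159*(-193))²/(11 - 193)²)/(-47337) + 86707/170141 = ((1 + 1749 - 30687)²/(-182)²)*(-1/47337) + 86707*(1/170141) = ((1/33124)*(-28937)²)*(-1/47337) + 86707/170141 = ((1/33124)*837349969)*(-1/47337) + 86707/170141 = (837349969/33124)*(-1/47337) + 86707/170141 = -837349969/1567990788 + 86707/170141 = -6511783820513/266779520661108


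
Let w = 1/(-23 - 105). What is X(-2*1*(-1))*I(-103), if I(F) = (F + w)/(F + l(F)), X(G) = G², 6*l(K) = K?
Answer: 39555/11536 ≈ 3.4288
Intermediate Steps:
l(K) = K/6
w = -1/128 (w = 1/(-128) = -1/128 ≈ -0.0078125)
I(F) = 6*(-1/128 + F)/(7*F) (I(F) = (F - 1/128)/(F + F/6) = (-1/128 + F)/((7*F/6)) = (-1/128 + F)*(6/(7*F)) = 6*(-1/128 + F)/(7*F))
X(-2*1*(-1))*I(-103) = (-2*1*(-1))²*((3/448)*(-1 + 128*(-103))/(-103)) = (-2*(-1))²*((3/448)*(-1/103)*(-1 - 13184)) = 2²*((3/448)*(-1/103)*(-13185)) = 4*(39555/46144) = 39555/11536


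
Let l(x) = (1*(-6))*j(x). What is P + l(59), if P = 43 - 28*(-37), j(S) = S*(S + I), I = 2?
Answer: -20515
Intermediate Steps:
j(S) = S*(2 + S) (j(S) = S*(S + 2) = S*(2 + S))
P = 1079 (P = 43 + 1036 = 1079)
l(x) = -6*x*(2 + x) (l(x) = (1*(-6))*(x*(2 + x)) = -6*x*(2 + x))
P + l(59) = 1079 - 6*59*(2 + 59) = 1079 - 6*59*61 = 1079 - 21594 = -20515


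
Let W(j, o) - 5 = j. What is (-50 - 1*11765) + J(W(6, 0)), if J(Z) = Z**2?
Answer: -11694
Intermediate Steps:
W(j, o) = 5 + j
(-50 - 1*11765) + J(W(6, 0)) = (-50 - 1*11765) + (5 + 6)**2 = (-50 - 11765) + 11**2 = -11815 + 121 = -11694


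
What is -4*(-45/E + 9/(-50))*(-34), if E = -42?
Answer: 21216/175 ≈ 121.23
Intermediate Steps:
-4*(-45/E + 9/(-50))*(-34) = -4*(-45/(-42) + 9/(-50))*(-34) = -4*(-45*(-1/42) + 9*(-1/50))*(-34) = -4*(15/14 - 9/50)*(-34) = -4*156/175*(-34) = -624/175*(-34) = 21216/175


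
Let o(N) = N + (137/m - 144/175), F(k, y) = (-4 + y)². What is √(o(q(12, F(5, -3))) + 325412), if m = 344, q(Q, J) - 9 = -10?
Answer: √11793009416678/6020 ≈ 570.45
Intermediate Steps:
q(Q, J) = -1 (q(Q, J) = 9 - 10 = -1)
o(N) = -25561/60200 + N (o(N) = N + (137/344 - 144/175) = N - 25561/60200 = -25561/60200 + N)
√(o(q(12, F(5, -3))) + 325412) = √((-25561/60200 - 1) + 325412) = √(-85761/60200 + 325412) = √(19589716639/60200) = √11793009416678/6020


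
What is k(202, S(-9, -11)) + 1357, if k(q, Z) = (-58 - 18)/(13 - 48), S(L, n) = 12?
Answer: 47571/35 ≈ 1359.2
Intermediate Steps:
k(q, Z) = 76/35 (k(q, Z) = -76/(-35) = -76*(-1/35) = 76/35)
k(202, S(-9, -11)) + 1357 = 76/35 + 1357 = 47571/35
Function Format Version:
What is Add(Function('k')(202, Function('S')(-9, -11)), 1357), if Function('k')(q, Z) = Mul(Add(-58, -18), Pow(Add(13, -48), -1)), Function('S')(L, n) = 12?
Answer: Rational(47571, 35) ≈ 1359.2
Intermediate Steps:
Function('k')(q, Z) = Rational(76, 35) (Function('k')(q, Z) = Mul(-76, Pow(-35, -1)) = Mul(-76, Rational(-1, 35)) = Rational(76, 35))
Add(Function('k')(202, Function('S')(-9, -11)), 1357) = Add(Rational(76, 35), 1357) = Rational(47571, 35)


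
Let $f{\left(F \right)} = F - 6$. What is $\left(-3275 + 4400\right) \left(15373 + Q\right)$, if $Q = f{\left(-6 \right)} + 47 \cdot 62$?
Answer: $20559375$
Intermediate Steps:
$f{\left(F \right)} = -6 + F$ ($f{\left(F \right)} = F - 6 = -6 + F$)
$Q = 2902$ ($Q = \left(-6 - 6\right) + 47 \cdot 62 = -12 + 2914 = 2902$)
$\left(-3275 + 4400\right) \left(15373 + Q\right) = \left(-3275 + 4400\right) \left(15373 + 2902\right) = 1125 \cdot 18275 = 20559375$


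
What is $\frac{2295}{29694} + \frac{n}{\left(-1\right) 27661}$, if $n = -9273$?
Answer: $\frac{112944819}{273788578} \approx 0.41253$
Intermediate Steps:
$\frac{2295}{29694} + \frac{n}{\left(-1\right) 27661} = \frac{2295}{29694} - \frac{9273}{\left(-1\right) 27661} = 2295 \cdot \frac{1}{29694} - \frac{9273}{-27661} = \frac{765}{9898} - - \frac{9273}{27661} = \frac{765}{9898} + \frac{9273}{27661} = \frac{112944819}{273788578}$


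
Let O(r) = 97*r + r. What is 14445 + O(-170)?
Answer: -2215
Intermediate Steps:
O(r) = 98*r
14445 + O(-170) = 14445 + 98*(-170) = 14445 - 16660 = -2215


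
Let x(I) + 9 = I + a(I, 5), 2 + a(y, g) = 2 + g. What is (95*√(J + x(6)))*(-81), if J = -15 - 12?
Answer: -38475*I ≈ -38475.0*I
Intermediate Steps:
J = -27
a(y, g) = g (a(y, g) = -2 + (2 + g) = g)
x(I) = -4 + I (x(I) = -9 + (I + 5) = -9 + (5 + I) = -4 + I)
(95*√(J + x(6)))*(-81) = (95*√(-27 + (-4 + 6)))*(-81) = (95*√(-27 + 2))*(-81) = (95*√(-25))*(-81) = (95*(5*I))*(-81) = (475*I)*(-81) = -38475*I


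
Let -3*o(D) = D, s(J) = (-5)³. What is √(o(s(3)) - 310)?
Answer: I*√2415/3 ≈ 16.381*I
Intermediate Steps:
s(J) = -125
o(D) = -D/3
√(o(s(3)) - 310) = √(-⅓*(-125) - 310) = √(125/3 - 310) = √(-805/3) = I*√2415/3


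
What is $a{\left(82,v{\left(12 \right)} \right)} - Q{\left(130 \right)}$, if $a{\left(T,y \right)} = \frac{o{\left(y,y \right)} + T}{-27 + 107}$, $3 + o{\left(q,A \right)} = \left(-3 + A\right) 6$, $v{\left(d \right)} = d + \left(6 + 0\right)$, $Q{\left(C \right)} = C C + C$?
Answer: $- \frac{1362231}{80} \approx -17028.0$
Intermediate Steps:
$Q{\left(C \right)} = C + C^{2}$ ($Q{\left(C \right)} = C^{2} + C = C + C^{2}$)
$v{\left(d \right)} = 6 + d$ ($v{\left(d \right)} = d + 6 = 6 + d$)
$o{\left(q,A \right)} = -21 + 6 A$ ($o{\left(q,A \right)} = -3 + \left(-3 + A\right) 6 = -3 + \left(-18 + 6 A\right) = -21 + 6 A$)
$a{\left(T,y \right)} = - \frac{21}{80} + \frac{T}{80} + \frac{3 y}{40}$ ($a{\left(T,y \right)} = \frac{\left(-21 + 6 y\right) + T}{-27 + 107} = \frac{-21 + T + 6 y}{80} = \left(-21 + T + 6 y\right) \frac{1}{80} = - \frac{21}{80} + \frac{T}{80} + \frac{3 y}{40}$)
$a{\left(82,v{\left(12 \right)} \right)} - Q{\left(130 \right)} = \left(- \frac{21}{80} + \frac{1}{80} \cdot 82 + \frac{3 \left(6 + 12\right)}{40}\right) - 130 \left(1 + 130\right) = \left(- \frac{21}{80} + \frac{41}{40} + \frac{3}{40} \cdot 18\right) - 130 \cdot 131 = \left(- \frac{21}{80} + \frac{41}{40} + \frac{27}{20}\right) - 17030 = \frac{169}{80} - 17030 = - \frac{1362231}{80}$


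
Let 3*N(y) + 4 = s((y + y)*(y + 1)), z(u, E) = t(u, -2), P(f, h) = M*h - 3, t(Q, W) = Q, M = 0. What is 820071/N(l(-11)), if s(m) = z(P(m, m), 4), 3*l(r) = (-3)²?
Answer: -351459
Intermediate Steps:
P(f, h) = -3 (P(f, h) = 0*h - 3 = 0 - 3 = -3)
l(r) = 3 (l(r) = (⅓)*(-3)² = (⅓)*9 = 3)
z(u, E) = u
s(m) = -3
N(y) = -7/3 (N(y) = -4/3 + (⅓)*(-3) = -4/3 - 1 = -7/3)
820071/N(l(-11)) = 820071/(-7/3) = 820071*(-3/7) = -351459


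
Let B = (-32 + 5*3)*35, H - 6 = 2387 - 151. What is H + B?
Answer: 1647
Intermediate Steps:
H = 2242 (H = 6 + (2387 - 151) = 6 + 2236 = 2242)
B = -595 (B = (-32 + 15)*35 = -17*35 = -595)
H + B = 2242 - 595 = 1647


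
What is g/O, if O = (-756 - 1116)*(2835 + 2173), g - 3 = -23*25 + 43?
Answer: 529/9374976 ≈ 5.6427e-5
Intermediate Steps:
g = -529 (g = 3 + (-23*25 + 43) = 3 + (-575 + 43) = 3 - 532 = -529)
O = -9374976 (O = -1872*5008 = -9374976)
g/O = -529/(-9374976) = -529*(-1/9374976) = 529/9374976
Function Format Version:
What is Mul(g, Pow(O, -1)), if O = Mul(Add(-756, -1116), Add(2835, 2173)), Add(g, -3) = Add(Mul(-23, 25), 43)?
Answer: Rational(529, 9374976) ≈ 5.6427e-5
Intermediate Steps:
g = -529 (g = Add(3, Add(Mul(-23, 25), 43)) = Add(3, Add(-575, 43)) = Add(3, -532) = -529)
O = -9374976 (O = Mul(-1872, 5008) = -9374976)
Mul(g, Pow(O, -1)) = Mul(-529, Pow(-9374976, -1)) = Mul(-529, Rational(-1, 9374976)) = Rational(529, 9374976)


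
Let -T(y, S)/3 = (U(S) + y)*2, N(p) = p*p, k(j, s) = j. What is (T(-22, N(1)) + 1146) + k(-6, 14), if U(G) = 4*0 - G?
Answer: 1278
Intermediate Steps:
N(p) = p**2
U(G) = -G (U(G) = 0 - G = -G)
T(y, S) = -6*y + 6*S (T(y, S) = -3*(-S + y)*2 = -3*(y - S)*2 = -3*(-2*S + 2*y) = -6*y + 6*S)
(T(-22, N(1)) + 1146) + k(-6, 14) = ((-6*(-22) + 6*1**2) + 1146) - 6 = ((132 + 6*1) + 1146) - 6 = ((132 + 6) + 1146) - 6 = (138 + 1146) - 6 = 1284 - 6 = 1278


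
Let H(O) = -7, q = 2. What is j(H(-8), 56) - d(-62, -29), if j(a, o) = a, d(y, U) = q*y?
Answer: 117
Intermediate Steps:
d(y, U) = 2*y
j(H(-8), 56) - d(-62, -29) = -7 - 2*(-62) = -7 - 1*(-124) = -7 + 124 = 117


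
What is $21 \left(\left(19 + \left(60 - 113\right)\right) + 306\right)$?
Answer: $5712$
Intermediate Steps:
$21 \left(\left(19 + \left(60 - 113\right)\right) + 306\right) = 21 \left(\left(19 - 53\right) + 306\right) = 21 \left(-34 + 306\right) = 21 \cdot 272 = 5712$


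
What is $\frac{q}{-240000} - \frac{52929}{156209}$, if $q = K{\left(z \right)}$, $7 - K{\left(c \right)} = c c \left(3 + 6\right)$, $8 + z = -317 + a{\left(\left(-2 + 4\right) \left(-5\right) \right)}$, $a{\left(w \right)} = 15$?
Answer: $\frac{122401110637}{37490160000} \approx 3.2649$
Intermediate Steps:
$z = -310$ ($z = -8 + \left(-317 + 15\right) = -8 - 302 = -310$)
$K{\left(c \right)} = 7 - 9 c^{2}$ ($K{\left(c \right)} = 7 - c c \left(3 + 6\right) = 7 - c^{2} \cdot 9 = 7 - 9 c^{2}$)
$q = -864893$ ($q = 7 - 9 \left(-310\right)^{2} = 7 - 864900 = -864893$)
$\frac{q}{-240000} - \frac{52929}{156209} = - \frac{864893}{-240000} - \frac{52929}{156209} = \left(-864893\right) \left(- \frac{1}{240000}\right) - \frac{52929}{156209} = \frac{864893}{240000} - \frac{52929}{156209} = \frac{122401110637}{37490160000}$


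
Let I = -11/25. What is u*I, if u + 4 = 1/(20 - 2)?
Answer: 781/450 ≈ 1.7356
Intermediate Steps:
I = -11/25 (I = -11*1/25 = -11/25 ≈ -0.44000)
u = -71/18 (u = -4 + 1/(20 - 2) = -4 + 1/18 = -71/18 ≈ -3.9444)
u*I = -71/18*(-11/25) = 781/450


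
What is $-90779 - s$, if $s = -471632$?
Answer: $380853$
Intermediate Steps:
$-90779 - s = -90779 - -471632 = -90779 + 471632 = 380853$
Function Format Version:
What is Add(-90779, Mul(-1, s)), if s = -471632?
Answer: 380853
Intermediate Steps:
Add(-90779, Mul(-1, s)) = Add(-90779, Mul(-1, -471632)) = Add(-90779, 471632) = 380853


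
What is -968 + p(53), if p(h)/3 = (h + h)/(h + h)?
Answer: -965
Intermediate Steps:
p(h) = 3 (p(h) = 3*((h + h)/(h + h)) = 3*((2*h)/((2*h))) = 3*((2*h)*(1/(2*h))) = 3*1 = 3)
-968 + p(53) = -968 + 3 = -965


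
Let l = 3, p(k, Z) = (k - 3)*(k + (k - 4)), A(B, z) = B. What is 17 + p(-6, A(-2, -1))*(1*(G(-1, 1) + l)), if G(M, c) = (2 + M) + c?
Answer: 737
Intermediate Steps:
G(M, c) = 2 + M + c
p(k, Z) = (-4 + 2*k)*(-3 + k) (p(k, Z) = (-3 + k)*(k + (-4 + k)) = (-3 + k)*(-4 + 2*k) = (-4 + 2*k)*(-3 + k))
17 + p(-6, A(-2, -1))*(1*(G(-1, 1) + l)) = 17 + (12 - 10*(-6) + 2*(-6)²)*(1*((2 - 1 + 1) + 3)) = 17 + (12 + 60 + 2*36)*(1*(2 + 3)) = 17 + (12 + 60 + 72)*(1*5) = 17 + 144*5 = 17 + 720 = 737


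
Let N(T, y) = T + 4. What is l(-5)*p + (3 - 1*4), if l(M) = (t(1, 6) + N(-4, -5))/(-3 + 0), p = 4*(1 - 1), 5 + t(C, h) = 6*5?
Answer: -1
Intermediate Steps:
t(C, h) = 25 (t(C, h) = -5 + 6*5 = -5 + 30 = 25)
N(T, y) = 4 + T
p = 0 (p = 4*0 = 0)
l(M) = -25/3 (l(M) = (25 + (4 - 4))/(-3 + 0) = (25 + 0)/(-3) = 25*(-1/3) = -25/3)
l(-5)*p + (3 - 1*4) = -25/3*0 + (3 - 1*4) = 0 + (3 - 4) = 0 - 1 = -1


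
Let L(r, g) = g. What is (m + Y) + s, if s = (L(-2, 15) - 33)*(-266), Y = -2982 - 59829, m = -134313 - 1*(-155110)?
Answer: -37226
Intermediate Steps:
m = 20797 (m = -134313 + 155110 = 20797)
Y = -62811
s = 4788 (s = (15 - 33)*(-266) = -18*(-266) = 4788)
(m + Y) + s = (20797 - 62811) + 4788 = -42014 + 4788 = -37226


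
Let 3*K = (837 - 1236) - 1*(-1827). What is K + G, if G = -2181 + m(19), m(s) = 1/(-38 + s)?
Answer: -32396/19 ≈ -1705.1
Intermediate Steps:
K = 476 (K = ((837 - 1236) - 1*(-1827))/3 = (-399 + 1827)/3 = (⅓)*1428 = 476)
G = -41440/19 (G = -2181 + 1/(-38 + 19) = -2181 + 1/(-19) = -2181 - 1/19 = -41440/19 ≈ -2181.1)
K + G = 476 - 41440/19 = -32396/19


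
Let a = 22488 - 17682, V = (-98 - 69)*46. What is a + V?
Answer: -2876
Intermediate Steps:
V = -7682 (V = -167*46 = -7682)
a = 4806
a + V = 4806 - 7682 = -2876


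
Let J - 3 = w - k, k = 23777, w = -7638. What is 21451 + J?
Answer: -9961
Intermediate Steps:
J = -31412 (J = 3 + (-7638 - 1*23777) = 3 + (-7638 - 23777) = 3 - 31415 = -31412)
21451 + J = 21451 - 31412 = -9961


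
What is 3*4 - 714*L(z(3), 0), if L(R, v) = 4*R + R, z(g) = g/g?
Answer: -3558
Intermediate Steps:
z(g) = 1
L(R, v) = 5*R
3*4 - 714*L(z(3), 0) = 3*4 - 714*5*1 = 12 - 714*5 = 12 - 42*85 = 12 - 3570 = -3558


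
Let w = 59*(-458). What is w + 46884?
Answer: 19862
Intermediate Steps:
w = -27022
w + 46884 = -27022 + 46884 = 19862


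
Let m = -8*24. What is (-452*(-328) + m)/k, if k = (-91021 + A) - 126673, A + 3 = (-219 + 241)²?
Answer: -148064/217213 ≈ -0.68165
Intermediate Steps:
m = -192
A = 481 (A = -3 + (-219 + 241)² = -3 + 22² = -3 + 484 = 481)
k = -217213 (k = (-91021 + 481) - 126673 = -90540 - 126673 = -217213)
(-452*(-328) + m)/k = (-452*(-328) - 192)/(-217213) = (148256 - 192)*(-1/217213) = 148064*(-1/217213) = -148064/217213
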